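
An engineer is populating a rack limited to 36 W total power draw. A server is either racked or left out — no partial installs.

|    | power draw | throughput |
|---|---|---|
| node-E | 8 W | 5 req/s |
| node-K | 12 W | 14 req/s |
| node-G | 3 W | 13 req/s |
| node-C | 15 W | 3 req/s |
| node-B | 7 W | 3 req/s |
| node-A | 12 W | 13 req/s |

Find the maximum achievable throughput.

This is an integer program with binary decision variables.
Allowing fractional choices, the relaxed optimum would be about 45.4, but servers are indivisible.
node-K + node-G + node-B + node-A: power draw 12 + 3 + 7 + 12 = 34 ≤ 36, throughput 14 + 13 + 3 + 13 = 43.
node-E + node-K + node-G + node-A: power draw 8 + 12 + 3 + 12 = 35 ≤ 36, throughput 5 + 14 + 13 + 13 = 45.
node-K + node-G + node-A: power draw 12 + 3 + 12 = 27 ≤ 36, throughput 14 + 13 + 13 = 40.
Best is node-E, node-K, node-G, and node-A with total throughput 45.

45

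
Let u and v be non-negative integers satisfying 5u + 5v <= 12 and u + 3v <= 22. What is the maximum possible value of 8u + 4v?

16

Relaxing integrality, the LP optimum is 19.20 at (u,v) = (2.4, 0), which is not an integer point.
(u,v)=(2,0): 5·2+5·0=10≤12, 1·2+3·0=2≤22, objective 16.
(u,v)=(1,1): 5·1+5·1=10≤12, 1·1+3·1=4≤22, objective 12.
(u,v)=(1,0): 5·1+5·0=5≤12, 1·1+3·0=1≤22, objective 8.
Maximum is 16 at (u,v)=(2,0).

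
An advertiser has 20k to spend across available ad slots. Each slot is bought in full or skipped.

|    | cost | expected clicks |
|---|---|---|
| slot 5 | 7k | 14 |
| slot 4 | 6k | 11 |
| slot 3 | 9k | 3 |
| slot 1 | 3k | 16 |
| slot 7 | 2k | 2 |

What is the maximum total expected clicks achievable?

slot 5 + slot 4 + slot 1 + slot 7: cost 7 + 6 + 3 + 2 = 18 ≤ 20, expected clicks 14 + 11 + 16 + 2 = 43.
slot 5 + slot 4 + slot 1: cost 7 + 6 + 3 = 16 ≤ 20, expected clicks 14 + 11 + 16 = 41.
slot 5 + slot 3 + slot 1: cost 7 + 9 + 3 = 19 ≤ 20, expected clicks 14 + 3 + 16 = 33.
Best is slot 5, slot 4, slot 1, and slot 7 with total expected clicks 43.

43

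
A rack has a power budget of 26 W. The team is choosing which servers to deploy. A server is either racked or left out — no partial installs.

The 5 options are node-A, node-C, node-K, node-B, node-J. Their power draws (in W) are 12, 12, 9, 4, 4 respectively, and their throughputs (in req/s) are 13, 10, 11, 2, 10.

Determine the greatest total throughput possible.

34

node-A + node-K + node-J: power draw 12 + 9 + 4 = 25 ≤ 26, throughput 13 + 11 + 10 = 34.
node-C + node-K + node-J: power draw 12 + 9 + 4 = 25 ≤ 26, throughput 10 + 11 + 10 = 31.
node-A + node-K + node-B: power draw 12 + 9 + 4 = 25 ≤ 26, throughput 13 + 11 + 2 = 26.
Best is node-A, node-K, and node-J with total throughput 34.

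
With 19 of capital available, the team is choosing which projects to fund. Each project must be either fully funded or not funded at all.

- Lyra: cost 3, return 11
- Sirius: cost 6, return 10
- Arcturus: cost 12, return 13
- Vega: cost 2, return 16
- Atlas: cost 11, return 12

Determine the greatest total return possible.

40

Lyra + Arcturus + Vega: cost 3 + 12 + 2 = 17 ≤ 19, return 11 + 13 + 16 = 40.
Sirius + Vega + Atlas: cost 6 + 2 + 11 = 19 ≤ 19, return 10 + 16 + 12 = 38.
Lyra + Vega + Atlas: cost 3 + 2 + 11 = 16 ≤ 19, return 11 + 16 + 12 = 39.
Best is Lyra, Arcturus, and Vega with total return 40.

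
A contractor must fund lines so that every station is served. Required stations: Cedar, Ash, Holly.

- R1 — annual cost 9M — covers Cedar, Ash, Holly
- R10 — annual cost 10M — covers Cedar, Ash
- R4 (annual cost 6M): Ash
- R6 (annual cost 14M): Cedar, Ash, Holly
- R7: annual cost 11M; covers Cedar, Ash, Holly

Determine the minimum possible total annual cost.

9

R1 alone covers Cedar, Ash, Holly — every station.
Total annual cost: 9.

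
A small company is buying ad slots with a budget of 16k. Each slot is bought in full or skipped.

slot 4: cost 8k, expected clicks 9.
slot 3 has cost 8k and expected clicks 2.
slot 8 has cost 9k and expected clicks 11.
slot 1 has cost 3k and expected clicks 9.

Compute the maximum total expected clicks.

Take slot 8 and slot 1: cost 9 + 3 = 12 ≤ 16, expected clicks 11 + 9 = 20.
No other feasible combination does better.

20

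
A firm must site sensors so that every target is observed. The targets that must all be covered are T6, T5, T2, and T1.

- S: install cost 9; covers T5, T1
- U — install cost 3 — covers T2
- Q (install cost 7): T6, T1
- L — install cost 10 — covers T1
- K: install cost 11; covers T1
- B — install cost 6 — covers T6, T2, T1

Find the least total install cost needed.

15

Choose S and B: together they cover T6, T5, T2, T1 — every target.
Total install cost: 9 + 6 = 15.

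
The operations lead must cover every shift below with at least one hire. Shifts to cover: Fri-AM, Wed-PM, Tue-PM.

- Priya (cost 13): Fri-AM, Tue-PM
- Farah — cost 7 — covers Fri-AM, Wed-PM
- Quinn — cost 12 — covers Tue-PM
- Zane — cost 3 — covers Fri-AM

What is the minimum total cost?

19

The greedy cost-per-new-shift heuristic would pick Zane, Farah, and Quinn for 22, but a cheaper cover exists.
Choose Farah and Quinn: together they cover Fri-AM, Wed-PM, Tue-PM — every shift.
Total cost: 7 + 12 = 19.
No cover costs less than 19.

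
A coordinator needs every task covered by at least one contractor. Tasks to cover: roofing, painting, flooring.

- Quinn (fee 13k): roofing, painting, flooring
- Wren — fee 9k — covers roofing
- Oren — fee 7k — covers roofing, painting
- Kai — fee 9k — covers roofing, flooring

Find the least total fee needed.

13

Quinn alone covers roofing, painting, flooring — every task.
Total fee: 13.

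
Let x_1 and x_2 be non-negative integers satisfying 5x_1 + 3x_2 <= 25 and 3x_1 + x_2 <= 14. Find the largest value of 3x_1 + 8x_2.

64

The continuous relaxation peaks at (0, 8.33) with value 66.67; rounding to a feasible lattice point costs some objective.
(x_1,x_2)=(0,8): 5·0+3·8=24≤25, 3·0+1·8=8≤14, objective 64.
(x_1,x_2)=(0,7): 5·0+3·7=21≤25, 3·0+1·7=7≤14, objective 56.
No feasible integer point exceeds 64.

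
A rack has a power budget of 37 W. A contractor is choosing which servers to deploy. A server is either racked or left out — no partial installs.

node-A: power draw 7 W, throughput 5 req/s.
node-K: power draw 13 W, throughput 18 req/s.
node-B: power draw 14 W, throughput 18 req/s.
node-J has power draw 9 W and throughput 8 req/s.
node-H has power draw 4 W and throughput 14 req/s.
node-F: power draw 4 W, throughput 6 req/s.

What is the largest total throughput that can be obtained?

This is an integer program with binary decision variables.
node-A + node-K + node-J + node-H + node-F: power draw 7 + 13 + 9 + 4 + 4 = 37 ≤ 37, throughput 5 + 18 + 8 + 14 + 6 = 51.
node-K + node-B + node-H + node-F: power draw 13 + 14 + 4 + 4 = 35 ≤ 37, throughput 18 + 18 + 14 + 6 = 56.
Best is node-K, node-B, node-H, and node-F with total throughput 56.

56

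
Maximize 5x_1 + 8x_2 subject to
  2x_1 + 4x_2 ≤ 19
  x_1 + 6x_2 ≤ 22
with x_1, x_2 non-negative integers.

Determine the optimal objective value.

(x_1,x_2)=(9,0): 2·9+4·0=18≤19, 1·9+6·0=9≤22, objective 45.
(x_1,x_2)=(8,0): 2·8+4·0=16≤19, 1·8+6·0=8≤22, objective 40.
No feasible integer point exceeds 45.

45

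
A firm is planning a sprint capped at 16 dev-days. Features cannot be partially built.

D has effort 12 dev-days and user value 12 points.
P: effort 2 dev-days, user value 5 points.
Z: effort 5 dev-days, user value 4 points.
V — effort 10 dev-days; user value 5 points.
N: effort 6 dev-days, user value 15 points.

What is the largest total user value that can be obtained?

This is a 0-1 knapsack instance.
P + Z + N: effort 2 + 5 + 6 = 13 ≤ 16, user value 5 + 4 + 15 = 24.
P + N: effort 2 + 6 = 8 ≤ 16, user value 5 + 15 = 20.
V + N: effort 10 + 6 = 16 ≤ 16, user value 5 + 15 = 20.
Best is P, Z, and N with total user value 24.

24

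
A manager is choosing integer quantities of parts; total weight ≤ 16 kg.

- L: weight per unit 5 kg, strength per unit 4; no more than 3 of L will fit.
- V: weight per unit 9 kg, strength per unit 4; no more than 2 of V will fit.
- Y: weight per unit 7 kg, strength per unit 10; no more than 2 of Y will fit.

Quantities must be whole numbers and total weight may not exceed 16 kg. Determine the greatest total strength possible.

This is a bounded integer knapsack.
Take 2×Y: weight 14 ≤ 16, strength 2·10 = 20.
Y has the best ratio (10/7) and is taken to its limit of 2; remaining capacity is filled optimally with the others.

20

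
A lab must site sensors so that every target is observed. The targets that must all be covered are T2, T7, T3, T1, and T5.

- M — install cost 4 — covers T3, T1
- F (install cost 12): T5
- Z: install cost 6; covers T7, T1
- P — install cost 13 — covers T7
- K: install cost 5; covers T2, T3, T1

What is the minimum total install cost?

23

Choose F, Z, and K: together they cover T2, T7, T3, T1, T5 — every target.
Total install cost: 12 + 6 + 5 = 23.
No cover costs less than 23.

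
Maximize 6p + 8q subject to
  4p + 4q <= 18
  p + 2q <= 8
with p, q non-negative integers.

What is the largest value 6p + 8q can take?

The continuous relaxation peaks at (1, 3.5) with value 34.00; rounding to a feasible lattice point costs some objective.
(p,q)=(0,4): 4·0+4·4=16≤18, 1·0+2·4=8≤8, objective 32.
(p,q)=(1,3): 4·1+4·3=16≤18, 1·1+2·3=7≤8, objective 30.
(p,q)=(2,2): 4·2+4·2=16≤18, 1·2+2·2=6≤8, objective 28.
(p,q)=(0,3): 4·0+4·3=12≤18, 1·0+2·3=6≤8, objective 24.
No feasible integer point exceeds 32.

32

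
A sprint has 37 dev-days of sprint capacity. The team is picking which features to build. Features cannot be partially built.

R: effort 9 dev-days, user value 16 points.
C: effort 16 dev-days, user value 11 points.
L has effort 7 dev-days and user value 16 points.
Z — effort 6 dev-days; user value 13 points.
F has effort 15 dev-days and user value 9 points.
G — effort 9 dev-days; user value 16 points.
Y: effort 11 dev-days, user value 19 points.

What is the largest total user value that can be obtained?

This is an integer program with binary decision variables.
Allowing fractional choices, the relaxed optimum would be about 71.4, but features are indivisible.
R + L + G + Y: effort 9 + 7 + 9 + 11 = 36 ≤ 37, user value 16 + 16 + 16 + 19 = 67.
R + L + Z + Y: effort 9 + 7 + 6 + 11 = 33 ≤ 37, user value 16 + 16 + 13 + 19 = 64.
Best is R, L, G, and Y with total user value 67.

67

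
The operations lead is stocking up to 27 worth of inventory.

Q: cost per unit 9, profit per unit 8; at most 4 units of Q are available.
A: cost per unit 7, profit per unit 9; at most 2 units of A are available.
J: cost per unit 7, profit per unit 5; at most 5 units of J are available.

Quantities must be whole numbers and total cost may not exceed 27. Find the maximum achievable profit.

This is a bounded integer knapsack.
A has the best ratio (9/7); taking only A gives at most 2×9 = 18 (stopped by the supply cap of 2).
Mixing does better — 1×Q and 2×A: cost 23 ≤ 27, profit 1·8 + 2·9 = 26.

26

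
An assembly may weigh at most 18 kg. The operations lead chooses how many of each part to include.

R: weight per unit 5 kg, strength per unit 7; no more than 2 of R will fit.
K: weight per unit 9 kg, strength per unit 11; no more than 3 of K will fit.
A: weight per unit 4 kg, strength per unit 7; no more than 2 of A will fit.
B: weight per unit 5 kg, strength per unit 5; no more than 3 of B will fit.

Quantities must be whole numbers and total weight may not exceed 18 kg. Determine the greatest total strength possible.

28

2×R and 2×A: weight 18 ≤ 18, strength 2·7 + 2·7 = 28.
1×R, 2×A, and 1×B: weight 18 ≤ 18, strength 1·7 + 2·7 + 1·5 = 26.
Best is 28.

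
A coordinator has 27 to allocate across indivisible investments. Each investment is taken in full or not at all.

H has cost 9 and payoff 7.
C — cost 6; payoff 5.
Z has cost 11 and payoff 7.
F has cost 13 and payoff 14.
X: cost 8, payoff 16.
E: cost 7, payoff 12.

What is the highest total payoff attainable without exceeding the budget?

This is a 0-1 knapsack instance.
H + X + E: cost 9 + 8 + 7 = 24 ≤ 27, payoff 7 + 16 + 12 = 35.
C + F + X: cost 6 + 13 + 8 = 27 ≤ 27, payoff 5 + 14 + 16 = 35.
Z + X + E: cost 11 + 8 + 7 = 26 ≤ 27, payoff 7 + 16 + 12 = 35.
The maximum payoff is 35; one optimal choice is H, X, and E.

35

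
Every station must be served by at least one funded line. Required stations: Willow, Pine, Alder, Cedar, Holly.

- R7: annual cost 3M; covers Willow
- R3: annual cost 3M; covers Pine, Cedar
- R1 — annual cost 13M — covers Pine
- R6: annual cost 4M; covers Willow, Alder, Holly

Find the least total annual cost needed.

Choose R3 and R6: together they cover Willow, Pine, Alder, Cedar, Holly — every station.
Total annual cost: 3 + 4 = 7.

7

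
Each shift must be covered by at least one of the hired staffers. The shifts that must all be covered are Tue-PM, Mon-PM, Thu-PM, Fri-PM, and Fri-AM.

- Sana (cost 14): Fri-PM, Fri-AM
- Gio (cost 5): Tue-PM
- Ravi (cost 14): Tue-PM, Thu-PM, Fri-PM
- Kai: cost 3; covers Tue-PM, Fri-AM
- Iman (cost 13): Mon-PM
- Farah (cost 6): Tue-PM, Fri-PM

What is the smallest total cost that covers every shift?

The greedy cost-per-new-shift heuristic would pick Kai, Farah, Iman, and Ravi for 36, but a cheaper cover exists.
Choose Ravi, Kai, and Iman: together they cover Tue-PM, Mon-PM, Thu-PM, Fri-PM, Fri-AM — every shift.
Total cost: 14 + 3 + 13 = 30.
No cover costs less than 30.

30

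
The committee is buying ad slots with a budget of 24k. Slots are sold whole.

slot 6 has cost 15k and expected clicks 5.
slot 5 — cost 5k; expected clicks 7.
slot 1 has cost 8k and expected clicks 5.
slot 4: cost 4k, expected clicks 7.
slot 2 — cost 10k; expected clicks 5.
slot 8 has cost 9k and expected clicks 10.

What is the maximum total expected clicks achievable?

24

Treat it as a binary knapsack problem.
slot 1 + slot 4 + slot 8: cost 8 + 4 + 9 = 21 ≤ 24, expected clicks 5 + 7 + 10 = 22.
slot 5 + slot 4 + slot 8: cost 5 + 4 + 9 = 18 ≤ 24, expected clicks 7 + 7 + 10 = 24.
slot 5 + slot 1 + slot 8: cost 5 + 8 + 9 = 22 ≤ 24, expected clicks 7 + 5 + 10 = 22.
Best is slot 5, slot 4, and slot 8 with total expected clicks 24.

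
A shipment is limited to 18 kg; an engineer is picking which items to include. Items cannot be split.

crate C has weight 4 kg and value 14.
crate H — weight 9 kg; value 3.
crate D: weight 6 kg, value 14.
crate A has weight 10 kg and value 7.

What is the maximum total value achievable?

Take crate C and crate D: weight 4 + 6 = 10 ≤ 18, value 14 + 14 = 28.
No other feasible combination does better.

28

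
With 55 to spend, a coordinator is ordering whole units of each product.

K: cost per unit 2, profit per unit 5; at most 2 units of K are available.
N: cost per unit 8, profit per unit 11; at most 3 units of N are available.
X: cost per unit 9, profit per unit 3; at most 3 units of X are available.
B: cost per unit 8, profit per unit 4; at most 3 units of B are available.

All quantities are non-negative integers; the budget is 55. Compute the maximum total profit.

55

2×K, 3×N, 1×X, and 2×B: cost 53 ≤ 55, profit 2·5 + 3·11 + 1·3 + 2·4 = 54.
2×K, 3×N, and 3×B: cost 52 ≤ 55, profit 2·5 + 3·11 + 3·4 = 55.
Best is 55.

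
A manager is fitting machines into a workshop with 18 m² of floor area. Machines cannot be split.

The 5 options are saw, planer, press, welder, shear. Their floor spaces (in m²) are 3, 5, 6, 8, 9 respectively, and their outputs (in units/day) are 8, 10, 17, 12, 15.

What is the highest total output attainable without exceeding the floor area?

40

Allowing fractional choices, the relaxed optimum would be about 41.7, but machines are indivisible.
saw + press + shear: floor space 3 + 6 + 9 = 18 ≤ 18, output 8 + 17 + 15 = 40.
saw + press + welder: floor space 3 + 6 + 8 = 17 ≤ 18, output 8 + 17 + 12 = 37.
Best is saw, press, and shear with total output 40.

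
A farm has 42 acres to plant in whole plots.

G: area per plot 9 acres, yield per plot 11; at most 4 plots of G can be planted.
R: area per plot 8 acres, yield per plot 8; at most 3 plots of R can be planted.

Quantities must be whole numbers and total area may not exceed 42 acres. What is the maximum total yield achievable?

46

Take 2×G and 3×R: area 42 ≤ 42, yield 2·11 + 3·8 = 46.
No other integer combination yields more.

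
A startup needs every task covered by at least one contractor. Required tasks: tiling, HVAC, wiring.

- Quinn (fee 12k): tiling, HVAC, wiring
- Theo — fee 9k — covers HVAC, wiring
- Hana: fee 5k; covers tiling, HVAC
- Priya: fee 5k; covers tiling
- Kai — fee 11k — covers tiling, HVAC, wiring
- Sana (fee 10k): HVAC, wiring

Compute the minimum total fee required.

The greedy cost-per-new-task heuristic would pick Hana and Theo for 14, but a cheaper cover exists.
Kai alone covers tiling, HVAC, wiring — every task.
Total fee: 11.
No cover costs less than 11.

11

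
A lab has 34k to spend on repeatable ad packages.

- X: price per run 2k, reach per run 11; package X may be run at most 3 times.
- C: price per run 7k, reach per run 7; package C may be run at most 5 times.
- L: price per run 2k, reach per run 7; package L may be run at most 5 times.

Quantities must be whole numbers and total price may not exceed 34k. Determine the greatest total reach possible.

82

X has the best ratio (11/2); taking only X gives at most 3×11 = 33 (stopped by the supply cap of 3).
Mixing does better — 3×X, 2×C, and 5×L: price 30 ≤ 34, reach 3·11 + 2·7 + 5·7 = 82.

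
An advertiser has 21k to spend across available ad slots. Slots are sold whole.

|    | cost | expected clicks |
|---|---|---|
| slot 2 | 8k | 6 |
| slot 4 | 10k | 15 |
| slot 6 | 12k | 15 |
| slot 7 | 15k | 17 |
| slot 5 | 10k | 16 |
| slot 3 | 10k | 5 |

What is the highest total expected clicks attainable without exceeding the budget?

31

Treat it as a binary knapsack problem.
slot 2 + slot 4: cost 8 + 10 = 18 ≤ 21, expected clicks 6 + 15 = 21.
slot 4 + slot 5: cost 10 + 10 = 20 ≤ 21, expected clicks 15 + 16 = 31.
slot 2 + slot 5: cost 8 + 10 = 18 ≤ 21, expected clicks 6 + 16 = 22.
Best is slot 4 and slot 5 with total expected clicks 31.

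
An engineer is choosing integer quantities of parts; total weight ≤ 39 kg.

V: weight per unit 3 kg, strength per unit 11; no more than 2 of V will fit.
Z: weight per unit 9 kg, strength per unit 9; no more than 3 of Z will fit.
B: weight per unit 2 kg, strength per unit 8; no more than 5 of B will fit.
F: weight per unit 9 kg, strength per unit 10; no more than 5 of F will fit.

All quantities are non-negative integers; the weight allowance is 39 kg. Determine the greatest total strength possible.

82

B has the best ratio (8/2); taking only B gives at most 5×8 = 40 (stopped by the supply cap of 5).
Mixing does better — 2×V, 5×B, and 2×F: weight 34 ≤ 39, strength 2·11 + 5·8 + 2·10 = 82.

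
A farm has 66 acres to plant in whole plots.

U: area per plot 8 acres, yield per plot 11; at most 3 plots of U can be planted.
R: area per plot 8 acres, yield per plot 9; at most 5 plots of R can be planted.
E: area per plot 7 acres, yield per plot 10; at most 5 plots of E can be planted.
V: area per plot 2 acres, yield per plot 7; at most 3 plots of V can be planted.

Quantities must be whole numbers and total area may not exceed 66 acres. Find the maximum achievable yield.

Take 3×U, 5×E, and 3×V: area 65 ≤ 66, yield 3·11 + 5·10 + 3·7 = 104.
V has the best ratio (7/2) and is taken to its limit of 3; remaining capacity is filled optimally with the others.

104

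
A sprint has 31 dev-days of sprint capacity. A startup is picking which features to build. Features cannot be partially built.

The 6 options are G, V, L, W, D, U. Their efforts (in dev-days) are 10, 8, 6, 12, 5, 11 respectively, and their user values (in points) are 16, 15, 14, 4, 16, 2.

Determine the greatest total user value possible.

G + V + D: effort 10 + 8 + 5 = 23 ≤ 31, user value 16 + 15 + 16 = 47.
G + V + L + D: effort 10 + 8 + 6 + 5 = 29 ≤ 31, user value 16 + 15 + 14 + 16 = 61.
V + L + W + D: effort 8 + 6 + 12 + 5 = 31 ≤ 31, user value 15 + 14 + 4 + 16 = 49.
Best is G, V, L, and D with total user value 61.

61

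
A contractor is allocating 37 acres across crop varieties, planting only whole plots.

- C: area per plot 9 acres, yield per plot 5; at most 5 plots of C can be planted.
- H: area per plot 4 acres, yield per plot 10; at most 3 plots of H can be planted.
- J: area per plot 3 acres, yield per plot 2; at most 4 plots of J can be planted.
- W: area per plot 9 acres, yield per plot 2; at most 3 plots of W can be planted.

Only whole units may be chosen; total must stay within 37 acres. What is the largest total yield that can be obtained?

44

H has the best ratio (10/4); taking only H gives at most 3×10 = 30 (stopped by the supply cap of 3).
Mixing does better — 2×C, 3×H, and 2×J: area 36 ≤ 37, yield 2·5 + 3·10 + 2·2 = 44.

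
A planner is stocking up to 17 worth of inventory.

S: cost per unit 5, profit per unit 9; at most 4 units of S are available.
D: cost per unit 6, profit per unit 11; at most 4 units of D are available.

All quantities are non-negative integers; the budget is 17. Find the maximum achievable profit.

This is a bounded integer knapsack.
D has the best ratio (11/6); taking only D gives at most 2×11 = 22 (stopped by the cost limit).
Mixing does better — 1×S and 2×D: cost 17 ≤ 17, profit 1·9 + 2·11 = 31.

31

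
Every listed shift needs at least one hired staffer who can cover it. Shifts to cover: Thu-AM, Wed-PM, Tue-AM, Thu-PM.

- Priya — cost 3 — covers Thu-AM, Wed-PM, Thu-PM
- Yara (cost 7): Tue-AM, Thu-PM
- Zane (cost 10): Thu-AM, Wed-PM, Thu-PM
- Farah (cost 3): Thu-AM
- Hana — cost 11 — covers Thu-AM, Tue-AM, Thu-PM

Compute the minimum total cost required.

10

Choose Priya and Yara: together they cover Thu-AM, Wed-PM, Tue-AM, Thu-PM — every shift.
Total cost: 3 + 7 = 10.
No cover costs less than 10.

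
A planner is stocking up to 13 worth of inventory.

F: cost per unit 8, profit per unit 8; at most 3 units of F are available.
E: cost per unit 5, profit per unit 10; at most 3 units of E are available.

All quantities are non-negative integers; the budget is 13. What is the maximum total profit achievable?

E has the best ratio (10/5); taking only E gives at most 2×10 = 20 (stopped by the cost limit).
Optimal: 2×E: cost 10 ≤ 13, profit 2·10 = 20.

20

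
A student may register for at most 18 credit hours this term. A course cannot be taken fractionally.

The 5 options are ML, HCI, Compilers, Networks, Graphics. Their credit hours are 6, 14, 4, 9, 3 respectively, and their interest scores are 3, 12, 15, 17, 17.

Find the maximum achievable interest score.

49

Take Compilers, Networks, and Graphics: credit hours 4 + 9 + 3 = 16 ≤ 18, interest score 15 + 17 + 17 = 49.
No other feasible combination does better.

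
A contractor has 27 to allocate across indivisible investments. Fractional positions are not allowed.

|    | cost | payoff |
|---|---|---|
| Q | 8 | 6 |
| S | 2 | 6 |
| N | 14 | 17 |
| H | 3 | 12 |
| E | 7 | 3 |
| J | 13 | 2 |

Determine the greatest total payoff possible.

This is an integer program with binary decision variables.
S + N + H: cost 2 + 14 + 3 = 19 ≤ 27, payoff 6 + 17 + 12 = 35.
S + N + H + E: cost 2 + 14 + 3 + 7 = 26 ≤ 27, payoff 6 + 17 + 12 + 3 = 38.
Q + S + N + H: cost 8 + 2 + 14 + 3 = 27 ≤ 27, payoff 6 + 6 + 17 + 12 = 41.
Best is Q, S, N, and H with total payoff 41.

41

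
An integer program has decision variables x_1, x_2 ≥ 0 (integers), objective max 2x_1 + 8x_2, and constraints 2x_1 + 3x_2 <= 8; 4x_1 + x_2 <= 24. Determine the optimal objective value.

Relaxing integrality, the LP optimum is 21.33 at (x_1,x_2) = (0, 2.67), which is not an integer point.
(x_1,x_2)=(1,2): 2·1+3·2=8≤8, 4·1+1·2=6≤24, objective 18.
(x_1,x_2)=(0,2): 2·0+3·2=6≤8, 4·0+1·2=2≤24, objective 16.
(x_1,x_2)=(2,1): 2·2+3·1=7≤8, 4·2+1·1=9≤24, objective 12.
(x_1,x_2)=(1,1): 2·1+3·1=5≤8, 4·1+1·1=5≤24, objective 10.
No feasible integer point exceeds 18.

18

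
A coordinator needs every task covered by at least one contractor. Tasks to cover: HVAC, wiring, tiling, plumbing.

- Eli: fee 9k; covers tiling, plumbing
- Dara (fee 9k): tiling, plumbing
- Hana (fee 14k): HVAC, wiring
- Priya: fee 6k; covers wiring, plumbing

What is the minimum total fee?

23

The greedy cost-per-new-task heuristic would pick Priya, Eli, and Hana for 29, but a cheaper cover exists.
Choose Eli and Hana: together they cover HVAC, wiring, tiling, plumbing — every task.
Total fee: 9 + 14 = 23.
No cover costs less than 23.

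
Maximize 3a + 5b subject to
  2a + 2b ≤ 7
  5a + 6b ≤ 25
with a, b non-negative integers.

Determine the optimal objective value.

(a,b)=(0,3): 2·0+2·3=6≤7, 5·0+6·3=18≤25, objective 15.
(a,b)=(1,2): 2·1+2·2=6≤7, 5·1+6·2=17≤25, objective 13.
Maximum is 15 at (a,b)=(0,3).

15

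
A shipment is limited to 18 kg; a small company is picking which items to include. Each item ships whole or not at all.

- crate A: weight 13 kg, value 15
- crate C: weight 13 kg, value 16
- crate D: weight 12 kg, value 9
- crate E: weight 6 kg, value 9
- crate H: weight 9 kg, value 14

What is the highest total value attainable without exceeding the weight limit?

23

Take crate E and crate H: weight 6 + 9 = 15 ≤ 18, value 9 + 14 = 23.
No other feasible combination does better.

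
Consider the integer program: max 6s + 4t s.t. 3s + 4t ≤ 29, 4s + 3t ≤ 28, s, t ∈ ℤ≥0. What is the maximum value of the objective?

42

(s,t)=(7,0): 3·7+4·0=21≤29, 4·7+3·0=28≤28, objective 42.
(s,t)=(6,1): 3·6+4·1=22≤29, 4·6+3·1=27≤28, objective 40.
(s,t)=(6,0): 3·6+4·0=18≤29, 4·6+3·0=24≤28, objective 36.
No feasible integer point exceeds 42.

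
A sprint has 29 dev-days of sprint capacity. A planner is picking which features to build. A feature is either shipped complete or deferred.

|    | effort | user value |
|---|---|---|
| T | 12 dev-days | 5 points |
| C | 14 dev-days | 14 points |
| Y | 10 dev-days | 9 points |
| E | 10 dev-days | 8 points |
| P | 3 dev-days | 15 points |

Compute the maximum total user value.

38

This is an integer program with binary decision variables.
Take C, Y, and P: effort 14 + 10 + 3 = 27 ≤ 29, user value 14 + 9 + 15 = 38.
No other feasible combination does better.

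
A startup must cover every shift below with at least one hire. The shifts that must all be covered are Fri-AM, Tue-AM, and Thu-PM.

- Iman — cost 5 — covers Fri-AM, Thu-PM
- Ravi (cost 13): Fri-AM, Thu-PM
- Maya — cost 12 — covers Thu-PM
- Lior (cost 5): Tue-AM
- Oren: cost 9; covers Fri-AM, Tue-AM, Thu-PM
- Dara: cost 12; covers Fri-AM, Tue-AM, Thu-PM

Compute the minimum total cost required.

The greedy cost-per-new-shift heuristic would pick Iman and Lior for 10, but a cheaper cover exists.
Oren alone covers Fri-AM, Tue-AM, Thu-PM — every shift.
Total cost: 9.
No cover costs less than 9.

9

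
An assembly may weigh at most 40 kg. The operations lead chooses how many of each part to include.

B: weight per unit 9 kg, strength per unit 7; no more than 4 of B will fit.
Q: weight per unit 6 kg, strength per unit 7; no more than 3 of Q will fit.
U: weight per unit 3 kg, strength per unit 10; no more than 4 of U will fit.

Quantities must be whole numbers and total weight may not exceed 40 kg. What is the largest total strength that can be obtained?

Take 1×B, 3×Q, and 4×U: weight 39 ≤ 40, strength 1·7 + 3·7 + 4·10 = 68.
U has the best ratio (10/3) and is taken to its limit of 4; remaining capacity is filled optimally with the others.

68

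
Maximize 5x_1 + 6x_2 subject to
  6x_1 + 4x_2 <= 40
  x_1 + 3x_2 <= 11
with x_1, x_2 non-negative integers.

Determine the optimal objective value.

The continuous relaxation peaks at (5.43, 1.86) with value 38.29; rounding to a feasible lattice point costs some objective.
(x_1,x_2)=(5,2): 6·5+4·2=38≤40, 1·5+3·2=11≤11, objective 37.
(x_1,x_2)=(6,1): 6·6+4·1=40≤40, 1·6+3·1=9≤11, objective 36.
(x_1,x_2)=(4,2): 6·4+4·2=32≤40, 1·4+3·2=10≤11, objective 32.
Maximum is 37 at (x_1,x_2)=(5,2).

37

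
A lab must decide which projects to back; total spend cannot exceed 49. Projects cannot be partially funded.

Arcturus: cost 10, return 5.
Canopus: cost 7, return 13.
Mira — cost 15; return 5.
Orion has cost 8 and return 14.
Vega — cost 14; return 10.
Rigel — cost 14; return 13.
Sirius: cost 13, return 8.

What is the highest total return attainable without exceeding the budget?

Canopus + Orion + Vega + Rigel: cost 7 + 8 + 14 + 14 = 43 ≤ 49, return 13 + 14 + 10 + 13 = 50.
Canopus + Orion + Rigel + Sirius: cost 7 + 8 + 14 + 13 = 42 ≤ 49, return 13 + 14 + 13 + 8 = 48.
Best is Canopus, Orion, Vega, and Rigel with total return 50.

50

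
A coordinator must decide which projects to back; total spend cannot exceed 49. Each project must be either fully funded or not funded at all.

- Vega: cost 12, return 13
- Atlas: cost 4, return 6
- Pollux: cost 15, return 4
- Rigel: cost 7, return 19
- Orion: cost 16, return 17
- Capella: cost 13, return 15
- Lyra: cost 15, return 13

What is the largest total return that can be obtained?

Treat it as a binary knapsack problem.
Allowing fractional choices, the relaxed optimum would be about 66.8, but projects are indivisible.
Vega + Rigel + Orion + Capella: cost 12 + 7 + 16 + 13 = 48 ≤ 49, return 13 + 19 + 17 + 15 = 64.
Vega + Rigel + Capella + Lyra: cost 12 + 7 + 13 + 15 = 47 ≤ 49, return 13 + 19 + 15 + 13 = 60.
Best is Vega, Rigel, Orion, and Capella with total return 64.

64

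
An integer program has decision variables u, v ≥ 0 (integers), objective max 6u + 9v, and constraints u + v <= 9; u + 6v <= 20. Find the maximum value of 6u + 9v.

60

(u,v)=(7,2): 1·7+1·2=9≤9, 1·7+6·2=19≤20, objective 60.
(u,v)=(8,1): 1·8+1·1=9≤9, 1·8+6·1=14≤20, objective 57.
(u,v)=(6,2): 1·6+1·2=8≤9, 1·6+6·2=18≤20, objective 54.
Maximum is 60 at (u,v)=(7,2).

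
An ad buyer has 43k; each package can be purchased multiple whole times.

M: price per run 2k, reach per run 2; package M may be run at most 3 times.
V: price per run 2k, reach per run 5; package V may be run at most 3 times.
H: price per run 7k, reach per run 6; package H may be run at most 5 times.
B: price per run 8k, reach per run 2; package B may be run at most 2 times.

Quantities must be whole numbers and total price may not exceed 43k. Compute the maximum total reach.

3×V and 5×H: price 41 ≤ 43, reach 3·5 + 5·6 = 45.
1×M, 3×V, and 5×H: price 43 ≤ 43, reach 1·2 + 3·5 + 5·6 = 47.
Best is 47.

47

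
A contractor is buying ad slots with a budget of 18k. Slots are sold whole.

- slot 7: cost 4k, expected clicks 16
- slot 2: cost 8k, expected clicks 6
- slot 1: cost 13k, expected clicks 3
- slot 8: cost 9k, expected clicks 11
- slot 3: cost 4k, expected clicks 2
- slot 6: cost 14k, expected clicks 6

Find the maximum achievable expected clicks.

slot 7 + slot 8: cost 4 + 9 = 13 ≤ 18, expected clicks 16 + 11 = 27.
slot 7 + slot 8 + slot 3: cost 4 + 9 + 4 = 17 ≤ 18, expected clicks 16 + 11 + 2 = 29.
Best is slot 7, slot 8, and slot 3 with total expected clicks 29.

29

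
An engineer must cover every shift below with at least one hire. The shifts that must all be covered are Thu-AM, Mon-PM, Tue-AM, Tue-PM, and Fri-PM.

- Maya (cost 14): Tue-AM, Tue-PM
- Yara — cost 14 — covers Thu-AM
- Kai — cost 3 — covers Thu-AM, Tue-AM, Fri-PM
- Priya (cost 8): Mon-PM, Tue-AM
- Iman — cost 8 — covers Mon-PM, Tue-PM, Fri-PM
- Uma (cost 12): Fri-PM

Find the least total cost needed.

Choose Kai and Iman: together they cover Thu-AM, Mon-PM, Tue-AM, Tue-PM, Fri-PM — every shift.
Total cost: 3 + 8 = 11.
No cover costs less than 11.

11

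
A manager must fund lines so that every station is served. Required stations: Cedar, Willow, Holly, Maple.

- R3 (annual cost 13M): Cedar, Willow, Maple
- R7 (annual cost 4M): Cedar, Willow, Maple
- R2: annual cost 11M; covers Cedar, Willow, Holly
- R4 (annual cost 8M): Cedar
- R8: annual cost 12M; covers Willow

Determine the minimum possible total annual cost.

15

Choose R7 and R2: together they cover Cedar, Willow, Holly, Maple — every station.
Total annual cost: 4 + 11 = 15.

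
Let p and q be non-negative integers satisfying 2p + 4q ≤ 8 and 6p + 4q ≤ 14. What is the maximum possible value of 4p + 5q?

10

(p,q)=(0,2): 2·0+4·2=8≤8, 6·0+4·2=8≤14, objective 10.
(p,q)=(1,1): 2·1+4·1=6≤8, 6·1+4·1=10≤14, objective 9.
(p,q)=(2,0): 2·2+4·0=4≤8, 6·2+4·0=12≤14, objective 8.
Maximum is 10 at (p,q)=(0,2).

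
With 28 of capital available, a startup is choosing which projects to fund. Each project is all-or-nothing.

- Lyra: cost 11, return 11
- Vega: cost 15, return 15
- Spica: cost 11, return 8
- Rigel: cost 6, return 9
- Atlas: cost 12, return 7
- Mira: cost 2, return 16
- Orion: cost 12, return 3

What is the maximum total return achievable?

42

Allowing fractional choices, the relaxed optimum would be about 45.0, but projects are indivisible.
Lyra + Vega + Mira: cost 11 + 15 + 2 = 28 ≤ 28, return 11 + 15 + 16 = 42.
Vega + Spica + Mira: cost 15 + 11 + 2 = 28 ≤ 28, return 15 + 8 + 16 = 39.
Vega + Rigel + Mira: cost 15 + 6 + 2 = 23 ≤ 28, return 15 + 9 + 16 = 40.
Best is Lyra, Vega, and Mira with total return 42.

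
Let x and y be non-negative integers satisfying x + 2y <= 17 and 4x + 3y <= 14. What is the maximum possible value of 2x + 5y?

20

Relaxing integrality, the LP optimum is 23.33 at (x,y) = (0, 4.67), which is not an integer point.
(x,y)=(0,4): 1·0+2·4=8≤17, 4·0+3·4=12≤14, objective 20.
(x,y)=(1,3): 1·1+2·3=7≤17, 4·1+3·3=13≤14, objective 17.
(x,y)=(0,3): 1·0+2·3=6≤17, 4·0+3·3=9≤14, objective 15.
Maximum is 20 at (x,y)=(0,4).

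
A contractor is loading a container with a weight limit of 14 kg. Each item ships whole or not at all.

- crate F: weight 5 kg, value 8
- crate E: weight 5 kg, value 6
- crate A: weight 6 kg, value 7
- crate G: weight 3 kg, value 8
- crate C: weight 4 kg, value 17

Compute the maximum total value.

33

This is an integer program with binary decision variables.
Allowing fractional choices, the relaxed optimum would be about 35.4, but items are indivisible.
crate F + crate G + crate C: weight 5 + 3 + 4 = 12 ≤ 14, value 8 + 8 + 17 = 33.
crate E + crate G + crate C: weight 5 + 3 + 4 = 12 ≤ 14, value 6 + 8 + 17 = 31.
crate A + crate G + crate C: weight 6 + 3 + 4 = 13 ≤ 14, value 7 + 8 + 17 = 32.
Best is crate F, crate G, and crate C with total value 33.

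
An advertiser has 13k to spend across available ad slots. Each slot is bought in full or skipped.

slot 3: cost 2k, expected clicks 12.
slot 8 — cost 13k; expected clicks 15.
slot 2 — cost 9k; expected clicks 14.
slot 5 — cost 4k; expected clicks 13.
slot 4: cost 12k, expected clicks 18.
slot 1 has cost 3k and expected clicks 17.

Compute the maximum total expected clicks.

Take slot 3, slot 5, and slot 1: cost 2 + 4 + 3 = 9 ≤ 13, expected clicks 12 + 13 + 17 = 42.
No other feasible combination does better.

42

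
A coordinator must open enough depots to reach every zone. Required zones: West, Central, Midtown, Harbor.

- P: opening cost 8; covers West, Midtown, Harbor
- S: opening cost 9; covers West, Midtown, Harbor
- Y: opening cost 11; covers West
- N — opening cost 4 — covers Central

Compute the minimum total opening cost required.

Choose P and N: together they cover West, Central, Midtown, Harbor — every zone.
Total opening cost: 8 + 4 = 12.
No cover costs less than 12.

12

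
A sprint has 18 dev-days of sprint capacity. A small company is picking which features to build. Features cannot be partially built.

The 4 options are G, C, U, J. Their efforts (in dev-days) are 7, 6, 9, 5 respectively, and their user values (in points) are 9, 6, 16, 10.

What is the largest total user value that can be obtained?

26

Treat it as a binary knapsack problem.
Allowing fractional choices, the relaxed optimum would be about 31.1, but features are indivisible.
G + U: effort 7 + 9 = 16 ≤ 18, user value 9 + 16 = 25.
U + J: effort 9 + 5 = 14 ≤ 18, user value 16 + 10 = 26.
G + C + J: effort 7 + 6 + 5 = 18 ≤ 18, user value 9 + 6 + 10 = 25.
Best is U and J with total user value 26.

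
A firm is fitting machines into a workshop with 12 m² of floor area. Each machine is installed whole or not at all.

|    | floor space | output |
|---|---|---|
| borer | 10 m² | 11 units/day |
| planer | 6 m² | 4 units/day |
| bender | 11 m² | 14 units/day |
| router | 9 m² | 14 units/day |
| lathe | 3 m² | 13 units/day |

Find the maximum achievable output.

Take router and lathe: floor space 9 + 3 = 12 ≤ 12, output 14 + 13 = 27.
No other feasible combination does better.

27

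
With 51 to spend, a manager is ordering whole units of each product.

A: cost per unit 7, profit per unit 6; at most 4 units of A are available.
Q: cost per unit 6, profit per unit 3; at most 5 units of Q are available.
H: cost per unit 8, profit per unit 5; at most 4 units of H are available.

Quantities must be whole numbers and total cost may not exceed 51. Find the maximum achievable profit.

37

Take 4×A, 1×Q, and 2×H: cost 50 ≤ 51, profit 4·6 + 1·3 + 2·5 = 37.
A has the best ratio (6/7) and is taken to its limit of 4; remaining capacity is filled optimally with the others.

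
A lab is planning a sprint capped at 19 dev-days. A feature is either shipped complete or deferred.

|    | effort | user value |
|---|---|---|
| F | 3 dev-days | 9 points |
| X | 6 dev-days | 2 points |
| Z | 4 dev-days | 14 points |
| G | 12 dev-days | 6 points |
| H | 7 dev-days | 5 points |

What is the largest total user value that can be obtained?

29

This is an integer program with binary decision variables.
Allowing fractional choices, the relaxed optimum would be about 30.5, but features are indivisible.
F + Z + G: effort 3 + 4 + 12 = 19 ≤ 19, user value 9 + 14 + 6 = 29.
F + X + Z: effort 3 + 6 + 4 = 13 ≤ 19, user value 9 + 2 + 14 = 25.
F + Z + H: effort 3 + 4 + 7 = 14 ≤ 19, user value 9 + 14 + 5 = 28.
Best is F, Z, and G with total user value 29.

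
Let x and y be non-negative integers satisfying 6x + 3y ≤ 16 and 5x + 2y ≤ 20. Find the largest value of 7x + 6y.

The continuous relaxation peaks at (0, 5.33) with value 32.00; rounding to a feasible lattice point costs some objective.
(x,y)=(0,5): 6·0+3·5=15≤16, 5·0+2·5=10≤20, objective 30.
(x,y)=(0,4): 6·0+3·4=12≤16, 5·0+2·4=8≤20, objective 24.
Maximum is 30 at (x,y)=(0,5).

30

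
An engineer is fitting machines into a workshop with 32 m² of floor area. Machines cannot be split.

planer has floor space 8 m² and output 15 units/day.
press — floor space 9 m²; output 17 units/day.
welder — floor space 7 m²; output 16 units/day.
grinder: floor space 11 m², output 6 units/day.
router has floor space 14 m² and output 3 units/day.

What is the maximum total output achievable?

48

Take planer, press, and welder: floor space 8 + 9 + 7 = 24 ≤ 32, output 15 + 17 + 16 = 48.
No other feasible combination does better.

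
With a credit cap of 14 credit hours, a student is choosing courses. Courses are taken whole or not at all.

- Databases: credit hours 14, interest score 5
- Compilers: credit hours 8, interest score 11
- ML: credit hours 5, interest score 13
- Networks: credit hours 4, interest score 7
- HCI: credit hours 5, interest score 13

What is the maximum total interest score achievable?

33

Treat it as a binary knapsack problem.
ML + Networks + HCI: credit hours 5 + 4 + 5 = 14 ≤ 14, interest score 13 + 7 + 13 = 33.
ML + HCI: credit hours 5 + 5 = 10 ≤ 14, interest score 13 + 13 = 26.
Best is ML, Networks, and HCI with total interest score 33.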